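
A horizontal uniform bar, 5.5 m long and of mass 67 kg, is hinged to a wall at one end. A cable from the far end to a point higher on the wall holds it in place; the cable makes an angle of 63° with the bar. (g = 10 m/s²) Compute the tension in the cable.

Take torques about the hinge: T sin 63° · 5.5 = 67×10×2.75 = 1842.5 N·m.
So T = 1842.5 / (0.8910 × 5.5) = 375.98 N.

T ≈ 376 N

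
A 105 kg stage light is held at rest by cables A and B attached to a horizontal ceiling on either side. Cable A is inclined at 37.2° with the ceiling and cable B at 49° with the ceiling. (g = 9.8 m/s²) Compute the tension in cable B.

T_B ≈ 821 N

Weight W = 105 × 9.8 = 1029 N acts straight down.
Horizontal: T_A cos 37.2° = T_B cos 49°  →  T_A = 0.8236 T_B.
Vertical: T_A sin 37.2° + T_B sin 49° = 1029.
Substituting the horizontal relation into the vertical equation gives 1.253 T_B = 1029, so T_B = 821.4 N.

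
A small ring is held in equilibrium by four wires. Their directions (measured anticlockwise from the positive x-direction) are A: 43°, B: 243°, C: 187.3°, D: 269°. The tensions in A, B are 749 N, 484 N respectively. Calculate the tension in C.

T_C ≈ 330 N

Resolve: ΣF_x = 749 cos 43° + 484 cos 243° + T_C cos 187.3° + T_D cos 269° = 0.
        ΣF_y = 749 sin 43° + 484 sin 243° + T_C sin 187.3° + T_D sin 269° = 0.
The known terms sum to (328.1, 79.57) N, so -0.9919 T_C − 0.0175 T_D = -328.1 and -0.1271 T_C − 0.9998 T_D = -79.57.
Solving simultaneously: T_C = 330.1 N, T_D = 37.63 N.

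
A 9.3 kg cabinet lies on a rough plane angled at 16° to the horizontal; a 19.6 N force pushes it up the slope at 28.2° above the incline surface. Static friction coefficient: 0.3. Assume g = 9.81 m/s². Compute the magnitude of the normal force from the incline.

Axes along / perpendicular to the incline. W sin 16° = 25.15 N down-slope; W cos 16° = 87.7 N into the surface.
Perpendicular: N = W cos 16° − P sin 28.2° = 87.7 − 9.262 = 78.44 N.
Along incline: P cos 28.2° + f = W sin 16° (friction acts up-slope) → f = 25.15 − 17.27 = 7.874 N.
|f| = 7.874 N ≤ μN = 23.53 N, so the cabinet is indeed static.

N ≈ 78.4 N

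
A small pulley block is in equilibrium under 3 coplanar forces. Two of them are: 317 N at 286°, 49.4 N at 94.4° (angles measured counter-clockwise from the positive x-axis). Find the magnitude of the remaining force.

F ≈ 269 N

Sum the known components: ΣF_x = 83.59 N, ΣF_y = -255.5 N.
For equilibrium the remaining force must supply (−ΣF_x, −ΣF_y) = (-83.59, 255.5) N.
Magnitude = √((-83.59)² + (255.5)²) = 268.8 N; direction = atan2(255.5, -83.59) = 108.1°.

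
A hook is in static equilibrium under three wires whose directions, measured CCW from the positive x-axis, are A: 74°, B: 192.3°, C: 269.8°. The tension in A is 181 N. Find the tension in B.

T_B ≈ 50.5 N

Resolve: ΣF_x = 181 cos 74° + T_B cos 192.3° + T_C cos 269.8° = 0.
        ΣF_y = 181 sin 74° + T_B sin 192.3° + T_C sin 269.8° = 0.
The known terms sum to (49.89, 174) N, so -0.9770 T_B − 0.0035 T_C = -49.89 and -0.2130 T_B − 1.0000 T_C = -174.
Solving simultaneously: T_B = 50.48 N, T_C = 163.2 N.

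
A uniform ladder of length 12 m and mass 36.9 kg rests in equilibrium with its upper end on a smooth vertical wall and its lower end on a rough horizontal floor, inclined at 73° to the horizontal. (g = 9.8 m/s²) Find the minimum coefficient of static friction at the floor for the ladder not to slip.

μ_min ≈ 0.153

ΣF_y = 0: N_floor = 36.9×9.8 = 361.62 N.
Torques about the foot: N_wall · 12 sin 73° = 36.9×9.8×6 cos 73° → N_wall = 55.279 N.
ΣF_x = 0: f_floor = N_wall = 55.279 N.
μ_min = f_floor / N_floor = 55.279 / 361.62 = 0.1529.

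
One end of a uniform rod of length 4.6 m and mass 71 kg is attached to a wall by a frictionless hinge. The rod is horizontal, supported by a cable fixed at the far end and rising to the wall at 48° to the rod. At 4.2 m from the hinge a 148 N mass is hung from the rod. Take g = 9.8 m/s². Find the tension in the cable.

Take torques about the hinge: T sin 48° · 4.6 = 71×9.8×2.3 + 148×4.2 = 2221.9 N·m.
So T = 2221.9 / (0.7431 × 4.6) = 649.98 N.

T ≈ 650 N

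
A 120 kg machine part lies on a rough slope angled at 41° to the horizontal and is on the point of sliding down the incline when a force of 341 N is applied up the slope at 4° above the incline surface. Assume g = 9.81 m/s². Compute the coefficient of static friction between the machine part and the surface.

μ ≈ 0.500

On the verge of sliding down the incline, friction is at its maximum μN and acts up the slope.
Perpendicular to incline: N = W cos 41° − P sin 4° = 888.4 − 23.79 = 864.7 N.
Along incline: P cos 4° + μN = W sin 41° → μ = (W sin 41° − P cos 4°) / N = 0.4998.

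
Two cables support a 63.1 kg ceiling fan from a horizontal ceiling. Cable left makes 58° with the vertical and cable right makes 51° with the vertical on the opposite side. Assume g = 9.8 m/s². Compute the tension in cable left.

T_left ≈ 508 N

Angles from the horizontal: cable left is 90° − 58° = 32°, cable right is 90° − 51° = 39°.
Weight W = 63.1 × 9.8 = 618.4 N acts straight down.
Horizontal: T_left cos 32° = T_right cos 39°  →  T_right = 1.091 T_left.
Vertical: T_left sin 32° + T_right sin 39° = 618.4.
Substituting the horizontal relation into the vertical equation gives 1.217 T_left = 618.4, so T_left = 508.3 N.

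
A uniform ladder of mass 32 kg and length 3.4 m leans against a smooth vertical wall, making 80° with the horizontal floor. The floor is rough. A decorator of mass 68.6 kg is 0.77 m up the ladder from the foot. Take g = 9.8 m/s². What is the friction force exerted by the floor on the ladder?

Torques about the foot: N_wall · 3.4 sin 80° = 32×9.8×1.7 cos 80° + 68.6×9.8×0.77 cos 80° → N_wall = 54.494 N.
ΣF_x = 0: f_floor = N_wall = 54.494 N.

f ≈ 54.5 N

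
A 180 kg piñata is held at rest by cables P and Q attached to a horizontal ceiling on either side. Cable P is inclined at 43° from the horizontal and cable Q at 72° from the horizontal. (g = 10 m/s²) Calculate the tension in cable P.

T_P ≈ 614 N

Weight W = 180 × 10 = 1800 N acts straight down.
Horizontal: T_P cos 43° = T_Q cos 72°  →  T_Q = 2.367 T_P.
Vertical: T_P sin 43° + T_Q sin 72° = 1800.
Substituting the horizontal relation into the vertical equation gives 2.933 T_P = 1800, so T_P = 613.7 N.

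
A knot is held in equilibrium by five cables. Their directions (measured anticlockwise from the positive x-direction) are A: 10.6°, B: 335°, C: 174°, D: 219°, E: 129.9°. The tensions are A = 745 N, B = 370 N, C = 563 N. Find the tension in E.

Resolve: ΣF_x = 745 cos 10.6° + 370 cos 335° + 563 cos 174° + T_D cos 219° + T_E cos 129.9° = 0.
        ΣF_y = 745 sin 10.6° + 370 sin 335° + 563 sin 174° + T_D sin 219° + T_E sin 129.9° = 0.
The known terms sum to (507.7, 39.52) N, so -0.7771 T_D − 0.6414 T_E = -507.7 and -0.6293 T_D + 0.7672 T_E = -39.52.
Solving simultaneously: T_D = 414.9 N, T_E = 288.8 N.

T_E ≈ 289 N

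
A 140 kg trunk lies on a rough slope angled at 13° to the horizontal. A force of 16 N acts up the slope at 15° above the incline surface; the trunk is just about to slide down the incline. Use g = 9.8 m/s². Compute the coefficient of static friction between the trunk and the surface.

On the verge of sliding down the incline, friction is at its maximum μN and acts up the slope.
Perpendicular to incline: N = W cos 13° − P sin 15° = 1337 − 4.141 = 1333 N.
Along incline: P cos 15° + μN = W sin 13° → μ = (W sin 13° − P cos 15°) / N = 0.22.

μ ≈ 0.220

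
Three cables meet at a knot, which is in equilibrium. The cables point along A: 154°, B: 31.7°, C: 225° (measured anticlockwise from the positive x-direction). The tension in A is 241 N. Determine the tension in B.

T_B ≈ 991 N

Resolve: ΣF_x = 241 cos 154° + T_B cos 31.7° + T_C cos 225° = 0.
        ΣF_y = 241 sin 154° + T_B sin 31.7° + T_C sin 225° = 0.
The known terms sum to (-216.6, 105.6) N, so 0.8508 T_B − 0.7071 T_C = 216.6 and 0.5255 T_B − 0.7071 T_C = -105.6.
Solving simultaneously: T_B = 990.5 N, T_C = 885.5 N.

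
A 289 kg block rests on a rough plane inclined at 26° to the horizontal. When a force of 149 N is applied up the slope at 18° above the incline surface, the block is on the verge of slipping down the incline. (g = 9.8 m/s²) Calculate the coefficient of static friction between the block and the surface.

μ ≈ 0.440

On the verge of sliding down the incline, friction is at its maximum μN and acts up the slope.
Perpendicular to incline: N = W cos 26° − P sin 18° = 2546 − 46.04 = 2500 N.
Along incline: P cos 18° + μN = W sin 26° → μ = (W sin 26° − P cos 18°) / N = 0.44.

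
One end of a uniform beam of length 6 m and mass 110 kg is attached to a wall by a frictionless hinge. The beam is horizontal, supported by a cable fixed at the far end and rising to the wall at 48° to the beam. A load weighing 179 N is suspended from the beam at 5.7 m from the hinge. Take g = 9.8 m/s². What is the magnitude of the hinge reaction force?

Take torques about the hinge: T sin 48° · 6 = 110×9.8×3 + 179×5.7 = 4254.3 N·m.
So T = 4254.3 / (0.7431 × 6) = 954.12 N.
ΣF_x = 0: H_x = T cos 48° = 638.43 N.
ΣF_y = 0: H_y = (110×9.8 + 179) − T sin 48° = 1257 − 709.05 = 547.95 N.
|H| = √(H_x² + H_y²) = √((638.43)² + (547.95)²) = 841.33 N.

|H| ≈ 841 N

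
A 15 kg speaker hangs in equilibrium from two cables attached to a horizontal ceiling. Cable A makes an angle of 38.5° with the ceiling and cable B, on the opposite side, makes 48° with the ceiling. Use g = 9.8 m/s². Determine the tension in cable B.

Weight W = 15 × 9.8 = 147 N acts straight down.
Horizontal: T_A cos 38.5° = T_B cos 48°  →  T_A = 0.855 T_B.
Vertical: T_A sin 38.5° + T_B sin 48° = 147.
Substituting the horizontal relation into the vertical equation gives 1.275 T_B = 147, so T_B = 115.3 N.

T_B ≈ 115 N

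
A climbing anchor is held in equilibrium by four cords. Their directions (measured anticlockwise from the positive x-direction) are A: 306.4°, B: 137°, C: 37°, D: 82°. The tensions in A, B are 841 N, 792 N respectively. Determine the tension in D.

Resolve: ΣF_x = 841 cos 306.4° + 792 cos 137° + T_C cos 37° + T_D cos 82° = 0.
        ΣF_y = 841 sin 306.4° + 792 sin 137° + T_C sin 37° + T_D sin 82° = 0.
The known terms sum to (-80.17, -136.8) N, so 0.7986 T_C + 0.1392 T_D = 80.17 and 0.6018 T_C + 0.9903 T_D = 136.8.
Solving simultaneously: T_C = 85.35 N, T_D = 86.25 N.

T_D ≈ 86.2 N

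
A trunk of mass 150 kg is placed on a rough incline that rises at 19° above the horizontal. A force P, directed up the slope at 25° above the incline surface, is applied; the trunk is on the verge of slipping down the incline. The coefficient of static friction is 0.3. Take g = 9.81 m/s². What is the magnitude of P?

P ≈ 79.1 N

On the verge of sliding down the incline, friction equals μN and acts up the slope.
Perpendicular: N + P sin 25° = W cos 19° = 1391 N.
Along incline: P cos 25° + μN = W sin 19° with W sin 19° = 479.1 N.
Solving the pair for P and N: P = 79.12 N, N = 1358 N (and f = μN = 407.4 N).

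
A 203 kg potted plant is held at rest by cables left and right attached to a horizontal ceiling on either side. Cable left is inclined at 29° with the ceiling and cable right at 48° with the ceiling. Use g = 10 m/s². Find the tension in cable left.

Weight W = 203 × 10 = 2030 N acts straight down.
Horizontal: T_left cos 29° = T_right cos 48°  →  T_right = 1.307 T_left.
Vertical: T_left sin 29° + T_right sin 48° = 2030.
Substituting the horizontal relation into the vertical equation gives 1.456 T_left = 2030, so T_left = 1394 N.

T_left ≈ 1390 N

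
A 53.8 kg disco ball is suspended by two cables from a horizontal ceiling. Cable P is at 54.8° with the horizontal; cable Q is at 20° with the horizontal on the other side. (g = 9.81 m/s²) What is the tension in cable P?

T_P ≈ 514 N

Weight W = 53.8 × 9.81 = 527.8 N acts straight down.
Horizontal: T_P cos 54.8° = T_Q cos 20°  →  T_Q = 0.6134 T_P.
Vertical: T_P sin 54.8° + T_Q sin 20° = 527.8.
Substituting the horizontal relation into the vertical equation gives 1.027 T_P = 527.8, so T_P = 513.9 N.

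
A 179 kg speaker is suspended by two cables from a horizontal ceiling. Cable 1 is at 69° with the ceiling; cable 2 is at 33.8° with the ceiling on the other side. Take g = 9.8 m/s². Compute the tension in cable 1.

Weight W = 179 × 9.8 = 1754 N acts straight down.
Horizontal: T_1 cos 69° = T_2 cos 33.8°  →  T_2 = 0.4313 T_1.
Vertical: T_1 sin 69° + T_2 sin 33.8° = 1754.
Substituting the horizontal relation into the vertical equation gives 1.173 T_1 = 1754, so T_1 = 1495 N.

T_1 ≈ 1490 N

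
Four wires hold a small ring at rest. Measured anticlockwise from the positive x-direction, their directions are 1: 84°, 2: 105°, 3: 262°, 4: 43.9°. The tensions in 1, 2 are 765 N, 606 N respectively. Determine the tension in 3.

Resolve: ΣF_x = 765 cos 84° + 606 cos 105° + T_3 cos 262° + T_4 cos 43.9° = 0.
        ΣF_y = 765 sin 84° + 606 sin 105° + T_3 sin 262° + T_4 sin 43.9° = 0.
The known terms sum to (-76.88, 1346) N, so -0.1392 T_3 + 0.7206 T_4 = 76.88 and -0.9903 T_3 + 0.6934 T_4 = -1346.
Solving simultaneously: T_3 = 1658 N, T_4 = 427 N.

T_3 ≈ 1660 N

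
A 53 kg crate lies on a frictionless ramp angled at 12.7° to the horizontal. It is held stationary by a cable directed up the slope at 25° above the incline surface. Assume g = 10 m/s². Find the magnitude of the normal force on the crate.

N ≈ 463 N

Take axes along and perpendicular to the incline. Weight components: W sin 12.7° = 116.5 N down-slope, W cos 12.7° = 517 N into the surface.
Along incline: T cos 25° = W sin 12.7° → T = 128.6 N.
Perpendicular: N = W cos 12.7° − T sin 25° = 462.7 N.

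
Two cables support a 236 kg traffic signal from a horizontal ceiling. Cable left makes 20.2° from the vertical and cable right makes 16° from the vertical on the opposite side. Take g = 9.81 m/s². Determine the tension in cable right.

T_right ≈ 1350 N

Angles from the horizontal: cable left is 90° − 20.2° = 69.8°, cable right is 90° − 16° = 74°.
Weight W = 236 × 9.81 = 2315 N acts straight down.
Horizontal: T_left cos 69.8° = T_right cos 74°  →  T_left = 0.7983 T_right.
Vertical: T_left sin 69.8° + T_right sin 74° = 2315.
Substituting the horizontal relation into the vertical equation gives 1.71 T_right = 2315, so T_right = 1354 N.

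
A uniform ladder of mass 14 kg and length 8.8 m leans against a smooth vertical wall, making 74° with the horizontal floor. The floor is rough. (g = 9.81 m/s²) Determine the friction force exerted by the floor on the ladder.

Torques about the foot: N_wall · 8.8 sin 74° = 14×9.81×4.4 cos 74° → N_wall = 19.691 N.
ΣF_x = 0: f_floor = N_wall = 19.691 N.

f ≈ 19.7 N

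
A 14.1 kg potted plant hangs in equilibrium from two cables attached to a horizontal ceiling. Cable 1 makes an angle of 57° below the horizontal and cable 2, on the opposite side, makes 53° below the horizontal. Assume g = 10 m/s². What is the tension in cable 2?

Weight W = 14.1 × 10 = 141 N acts straight down.
Horizontal: T_1 cos 57° = T_2 cos 53°  →  T_1 = 1.105 T_2.
Vertical: T_1 sin 57° + T_2 sin 53° = 141.
Substituting the horizontal relation into the vertical equation gives 1.725 T_2 = 141, so T_2 = 81.72 N.

T_2 ≈ 81.7 N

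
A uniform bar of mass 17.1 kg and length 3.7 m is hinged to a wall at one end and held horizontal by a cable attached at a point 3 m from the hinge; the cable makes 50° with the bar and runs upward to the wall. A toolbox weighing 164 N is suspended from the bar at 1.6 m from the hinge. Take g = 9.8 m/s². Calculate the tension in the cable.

T ≈ 249 N

Take torques about the hinge: T sin 50° · 3 = 17.1×9.8×1.85 + 164×1.6 = 572.42 N·m.
So T = 572.42 / (0.7660 × 3) = 249.08 N.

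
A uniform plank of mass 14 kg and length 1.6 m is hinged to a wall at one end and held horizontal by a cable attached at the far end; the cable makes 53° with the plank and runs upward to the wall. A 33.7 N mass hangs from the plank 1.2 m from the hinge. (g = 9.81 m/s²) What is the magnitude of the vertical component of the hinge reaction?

|H_y| ≈ 77.1 N

Take torques about the hinge: T sin 53° · 1.6 = 14×9.81×0.8 + 33.7×1.2 = 150.31 N·m.
So T = 150.31 / (0.7986 × 1.6) = 117.63 N.
ΣF_y = 0: H_y = (14×9.81 + 33.7) − T sin 53° = 171.04 − 93.945 = 77.095 N.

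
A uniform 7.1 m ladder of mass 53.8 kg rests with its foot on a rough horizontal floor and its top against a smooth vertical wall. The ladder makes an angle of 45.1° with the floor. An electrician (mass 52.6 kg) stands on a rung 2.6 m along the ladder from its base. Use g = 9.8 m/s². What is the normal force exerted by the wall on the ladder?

Torques about the foot: N_wall · 7.1 sin 45.1° = 53.8×9.8×3.55 cos 45.1° + 52.6×9.8×2.6 cos 45.1° → N_wall = 450.81 N.

N_wall ≈ 451 N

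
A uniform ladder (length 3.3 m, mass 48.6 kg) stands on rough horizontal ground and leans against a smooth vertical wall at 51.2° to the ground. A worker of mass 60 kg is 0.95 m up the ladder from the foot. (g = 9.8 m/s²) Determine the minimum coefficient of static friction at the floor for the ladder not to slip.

μ_min ≈ 0.308

ΣF_y = 0: N_floor = 48.6×9.8 + 60×9.8 = 1064.3 N.
Torques about the foot: N_wall · 3.3 sin 51.2° = 48.6×9.8×1.65 cos 51.2° + 60×9.8×0.95 cos 51.2° → N_wall = 327.57 N.
ΣF_x = 0: f_floor = N_wall = 327.57 N.
μ_min = f_floor / N_floor = 327.57 / 1064.3 = 0.3078.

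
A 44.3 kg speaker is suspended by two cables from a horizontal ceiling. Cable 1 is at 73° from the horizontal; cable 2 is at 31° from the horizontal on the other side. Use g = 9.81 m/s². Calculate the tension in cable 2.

T_2 ≈ 131 N

Weight W = 44.3 × 9.81 = 434.6 N acts straight down.
Horizontal: T_1 cos 73° = T_2 cos 31°  →  T_1 = 2.932 T_2.
Vertical: T_1 sin 73° + T_2 sin 31° = 434.6.
Substituting the horizontal relation into the vertical equation gives 3.319 T_2 = 434.6, so T_2 = 130.9 N.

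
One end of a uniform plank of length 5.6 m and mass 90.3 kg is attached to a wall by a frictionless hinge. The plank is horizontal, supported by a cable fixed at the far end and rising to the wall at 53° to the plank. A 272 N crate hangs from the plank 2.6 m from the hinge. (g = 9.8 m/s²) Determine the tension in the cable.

Take torques about the hinge: T sin 53° · 5.6 = 90.3×9.8×2.8 + 272×2.6 = 3185 N·m.
So T = 3185 / (0.7986 × 5.6) = 712.16 N.

T ≈ 712 N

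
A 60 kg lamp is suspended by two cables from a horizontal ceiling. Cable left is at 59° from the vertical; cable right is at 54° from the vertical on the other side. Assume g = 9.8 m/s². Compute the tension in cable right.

T_right ≈ 548 N

Angles from the horizontal: cable left is 90° − 59° = 31°, cable right is 90° − 54° = 36°.
Weight W = 60 × 9.8 = 588 N acts straight down.
Horizontal: T_left cos 31° = T_right cos 36°  →  T_left = 0.9438 T_right.
Vertical: T_left sin 31° + T_right sin 36° = 588.
Substituting the horizontal relation into the vertical equation gives 1.074 T_right = 588, so T_right = 547.5 N.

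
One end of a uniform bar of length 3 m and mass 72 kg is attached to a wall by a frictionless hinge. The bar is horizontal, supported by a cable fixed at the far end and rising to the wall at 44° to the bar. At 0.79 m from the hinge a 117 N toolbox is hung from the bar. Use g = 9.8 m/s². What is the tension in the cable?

T ≈ 552 N

Take torques about the hinge: T sin 44° · 3 = 72×9.8×1.5 + 117×0.79 = 1150.8 N·m.
So T = 1150.8 / (0.6947 × 3) = 552.23 N.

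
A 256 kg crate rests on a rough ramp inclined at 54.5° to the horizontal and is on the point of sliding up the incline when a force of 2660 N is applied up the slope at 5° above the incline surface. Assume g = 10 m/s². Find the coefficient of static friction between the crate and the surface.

On the verge of sliding up the incline, friction is at its maximum μN and acts down the slope.
Perpendicular to incline: N = W cos 54.5° − P sin 5° = 1487 − 231.8 = 1255 N.
Along incline: P cos 5° − μN = W sin 54.5° → μ = −(W sin 54.5° − P cos 5°) / N = 0.4509.

μ ≈ 0.451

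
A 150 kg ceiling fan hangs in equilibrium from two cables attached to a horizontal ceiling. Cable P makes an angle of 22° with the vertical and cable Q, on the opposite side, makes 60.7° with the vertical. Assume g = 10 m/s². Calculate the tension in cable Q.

Angles from the horizontal: cable P is 90° − 22° = 68°, cable Q is 90° − 60.7° = 29.3°.
Weight W = 150 × 10 = 1500 N acts straight down.
Horizontal: T_P cos 68° = T_Q cos 29.3°  →  T_P = 2.328 T_Q.
Vertical: T_P sin 68° + T_Q sin 29.3° = 1500.
Substituting the horizontal relation into the vertical equation gives 2.648 T_Q = 1500, so T_Q = 566.5 N.

T_Q ≈ 567 N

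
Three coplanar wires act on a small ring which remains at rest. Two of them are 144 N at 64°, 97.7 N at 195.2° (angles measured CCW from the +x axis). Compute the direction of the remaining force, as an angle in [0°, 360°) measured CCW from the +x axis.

Sum the known components: ΣF_x = -31.16 N, ΣF_y = 103.8 N.
For equilibrium the remaining force must supply (−ΣF_x, −ΣF_y) = (31.16, -103.8) N.
Magnitude = √((31.16)² + (-103.8)²) = 108.4 N; direction = atan2(-103.8, 31.16) = 286.7°.

θ ≈ 287°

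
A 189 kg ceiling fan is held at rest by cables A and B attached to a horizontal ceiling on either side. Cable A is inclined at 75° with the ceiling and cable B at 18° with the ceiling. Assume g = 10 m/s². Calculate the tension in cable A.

T_A ≈ 1800 N

Weight W = 189 × 10 = 1890 N acts straight down.
Horizontal: T_A cos 75° = T_B cos 18°  →  T_B = 0.2721 T_A.
Vertical: T_A sin 75° + T_B sin 18° = 1890.
Substituting the horizontal relation into the vertical equation gives 1.05 T_A = 1890, so T_A = 1800 N.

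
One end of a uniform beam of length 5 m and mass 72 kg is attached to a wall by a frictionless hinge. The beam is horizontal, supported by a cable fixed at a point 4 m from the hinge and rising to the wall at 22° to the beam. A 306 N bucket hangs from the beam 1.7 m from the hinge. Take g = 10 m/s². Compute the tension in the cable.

Take torques about the hinge: T sin 22° · 4 = 72×10×2.5 + 306×1.7 = 2320.2 N·m.
So T = 2320.2 / (0.3746 × 4) = 1548.4 N.

T ≈ 1550 N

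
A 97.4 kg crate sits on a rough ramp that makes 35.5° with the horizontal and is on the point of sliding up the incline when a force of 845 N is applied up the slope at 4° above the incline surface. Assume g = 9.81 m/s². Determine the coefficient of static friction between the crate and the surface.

μ ≈ 0.401

On the verge of sliding up the incline, friction is at its maximum μN and acts down the slope.
Perpendicular to incline: N = W cos 35.5° − P sin 4° = 777.9 − 58.94 = 718.9 N.
Along incline: P cos 4° − μN = W sin 35.5° → μ = −(W sin 35.5° − P cos 4°) / N = 0.4007.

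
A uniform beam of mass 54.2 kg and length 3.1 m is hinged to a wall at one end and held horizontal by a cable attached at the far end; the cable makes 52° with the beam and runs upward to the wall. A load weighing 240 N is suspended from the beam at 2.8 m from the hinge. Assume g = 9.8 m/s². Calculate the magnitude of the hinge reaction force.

Take torques about the hinge: T sin 52° · 3.1 = 54.2×9.8×1.55 + 240×2.8 = 1495.3 N·m.
So T = 1495.3 / (0.7880 × 3.1) = 612.12 N.
ΣF_x = 0: H_x = T cos 52° = 376.86 N.
ΣF_y = 0: H_y = (54.2×9.8 + 240) − T sin 52° = 771.16 − 482.35 = 288.81 N.
|H| = √(H_x² + H_y²) = √((376.86)² + (288.81)²) = 474.79 N.

|H| ≈ 475 N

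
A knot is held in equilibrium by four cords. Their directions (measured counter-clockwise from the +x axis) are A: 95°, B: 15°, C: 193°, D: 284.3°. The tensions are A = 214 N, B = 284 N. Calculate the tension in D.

T_D ≈ 222 N

Resolve: ΣF_x = 214 cos 95° + 284 cos 15° + T_C cos 193° + T_D cos 284.3° = 0.
        ΣF_y = 214 sin 95° + 284 sin 15° + T_C sin 193° + T_D sin 284.3° = 0.
The known terms sum to (255.7, 286.7) N, so -0.9744 T_C + 0.2470 T_D = -255.7 and -0.2250 T_C − 0.9690 T_D = -286.7.
Solving simultaneously: T_C = 318.6 N, T_D = 221.9 N.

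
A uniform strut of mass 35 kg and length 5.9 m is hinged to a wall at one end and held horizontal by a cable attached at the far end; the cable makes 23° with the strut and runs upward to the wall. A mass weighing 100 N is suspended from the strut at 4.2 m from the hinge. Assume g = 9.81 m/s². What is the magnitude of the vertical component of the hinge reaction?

|H_y| ≈ 200 N

Take torques about the hinge: T sin 23° · 5.9 = 35×9.81×2.95 + 100×4.2 = 1432.9 N·m.
So T = 1432.9 / (0.3907 × 5.9) = 621.56 N.
ΣF_y = 0: H_y = (35×9.81 + 100) − T sin 23° = 443.35 − 242.86 = 200.49 N.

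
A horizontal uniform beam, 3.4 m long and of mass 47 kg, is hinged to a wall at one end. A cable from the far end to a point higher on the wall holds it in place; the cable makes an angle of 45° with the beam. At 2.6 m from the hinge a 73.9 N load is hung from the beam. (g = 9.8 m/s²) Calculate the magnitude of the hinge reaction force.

Take torques about the hinge: T sin 45° · 3.4 = 47×9.8×1.7 + 73.9×2.6 = 975.16 N·m.
So T = 975.16 / (0.7071 × 3.4) = 405.61 N.
ΣF_x = 0: H_x = T cos 45° = 286.81 N.
ΣF_y = 0: H_y = (47×9.8 + 73.9) − T sin 45° = 534.5 − 286.81 = 247.69 N.
|H| = √(H_x² + H_y²) = √((286.81)² + (247.69)²) = 378.96 N.

|H| ≈ 379 N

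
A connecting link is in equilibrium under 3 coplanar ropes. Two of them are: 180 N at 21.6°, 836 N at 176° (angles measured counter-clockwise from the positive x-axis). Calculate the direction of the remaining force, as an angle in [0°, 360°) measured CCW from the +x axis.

θ ≈ 349°

Sum the known components: ΣF_x = -666.6 N, ΣF_y = 124.6 N.
For equilibrium the remaining force must supply (−ΣF_x, −ΣF_y) = (666.6, -124.6) N.
Magnitude = √((666.6)² + (-124.6)²) = 678.1 N; direction = atan2(-124.6, 666.6) = 349.4°.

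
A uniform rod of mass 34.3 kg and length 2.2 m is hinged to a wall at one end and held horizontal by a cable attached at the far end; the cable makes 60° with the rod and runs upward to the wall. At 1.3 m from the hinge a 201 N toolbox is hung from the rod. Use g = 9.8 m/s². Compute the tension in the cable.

Take torques about the hinge: T sin 60° · 2.2 = 34.3×9.8×1.1 + 201×1.3 = 631.05 N·m.
So T = 631.05 / (0.8660 × 2.2) = 331.22 N.

T ≈ 331 N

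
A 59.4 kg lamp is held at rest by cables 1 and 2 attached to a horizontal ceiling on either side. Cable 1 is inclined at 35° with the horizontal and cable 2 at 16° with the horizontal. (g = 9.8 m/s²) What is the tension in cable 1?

T_1 ≈ 720 N

Weight W = 59.4 × 9.8 = 582.1 N acts straight down.
Horizontal: T_1 cos 35° = T_2 cos 16°  →  T_2 = 0.8522 T_1.
Vertical: T_1 sin 35° + T_2 sin 16° = 582.1.
Substituting the horizontal relation into the vertical equation gives 0.8085 T_1 = 582.1, so T_1 = 720 N.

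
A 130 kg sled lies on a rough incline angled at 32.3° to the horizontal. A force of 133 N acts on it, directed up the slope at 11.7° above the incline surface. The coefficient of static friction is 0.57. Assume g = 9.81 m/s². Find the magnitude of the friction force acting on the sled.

f ≈ 551 N

Axes along / perpendicular to the incline. W sin 32.3° = 681.5 N down-slope; W cos 32.3° = 1078 N into the surface.
Perpendicular: N = W cos 32.3° − P sin 11.7° = 1078 − 26.97 = 1051 N.
Along incline: P cos 11.7° + f = W sin 32.3° (friction acts up-slope) → f = 681.5 − 130.2 = 551.2 N.
|f| = 551.2 N ≤ μN = 599.1 N, so the sled is indeed static.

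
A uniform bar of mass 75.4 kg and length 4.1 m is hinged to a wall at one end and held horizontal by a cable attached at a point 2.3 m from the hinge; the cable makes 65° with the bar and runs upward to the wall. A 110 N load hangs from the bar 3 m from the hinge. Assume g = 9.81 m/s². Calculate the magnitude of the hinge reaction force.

Take torques about the hinge: T sin 65° · 2.3 = 75.4×9.81×2.05 + 110×3 = 1846.3 N·m.
So T = 1846.3 / (0.9063 × 2.3) = 885.74 N.
ΣF_x = 0: H_x = T cos 65° = 374.33 N.
ΣF_y = 0: H_y = (75.4×9.81 + 110) − T sin 65° = 849.67 − 802.75 = 46.921 N.
|H| = √(H_x² + H_y²) = √((374.33)² + (46.921)²) = 377.26 N.

|H| ≈ 377 N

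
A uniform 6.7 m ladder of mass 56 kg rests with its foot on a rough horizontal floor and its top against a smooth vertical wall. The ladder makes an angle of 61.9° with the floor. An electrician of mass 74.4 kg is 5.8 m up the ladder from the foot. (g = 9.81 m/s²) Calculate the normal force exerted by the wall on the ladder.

N_wall ≈ 484 N

Torques about the foot: N_wall · 6.7 sin 61.9° = 56×9.81×3.35 cos 61.9° + 74.4×9.81×5.8 cos 61.9° → N_wall = 484.03 N.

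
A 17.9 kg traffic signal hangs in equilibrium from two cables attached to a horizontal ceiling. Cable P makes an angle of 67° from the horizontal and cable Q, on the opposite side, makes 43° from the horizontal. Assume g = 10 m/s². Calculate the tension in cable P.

Weight W = 17.9 × 10 = 179 N acts straight down.
Horizontal: T_P cos 67° = T_Q cos 43°  →  T_Q = 0.5343 T_P.
Vertical: T_P sin 67° + T_Q sin 43° = 179.
Substituting the horizontal relation into the vertical equation gives 1.285 T_P = 179, so T_P = 139.3 N.

T_P ≈ 139 N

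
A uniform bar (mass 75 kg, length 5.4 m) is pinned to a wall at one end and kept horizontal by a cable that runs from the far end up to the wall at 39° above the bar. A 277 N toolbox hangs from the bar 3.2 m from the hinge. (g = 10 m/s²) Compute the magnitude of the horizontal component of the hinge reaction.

Take torques about the hinge: T sin 39° · 5.4 = 75×10×2.7 + 277×3.2 = 2911.4 N·m.
So T = 2911.4 / (0.6293 × 5.4) = 856.71 N.
ΣF_x = 0: H_x = T cos 39° = 665.79 N.

H_x ≈ 666 N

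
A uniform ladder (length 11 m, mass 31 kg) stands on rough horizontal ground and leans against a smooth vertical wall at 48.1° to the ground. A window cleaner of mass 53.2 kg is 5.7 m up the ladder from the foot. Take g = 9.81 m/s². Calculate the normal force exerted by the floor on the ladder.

ΣF_y = 0: N_floor = 31×9.81 + 53.2×9.81 = 826 N.

N_floor ≈ 826 N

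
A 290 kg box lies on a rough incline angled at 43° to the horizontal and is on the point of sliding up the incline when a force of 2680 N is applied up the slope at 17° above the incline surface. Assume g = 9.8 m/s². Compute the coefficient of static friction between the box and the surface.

μ ≈ 0.482

On the verge of sliding up the incline, friction is at its maximum μN and acts down the slope.
Perpendicular to incline: N = W cos 43° − P sin 17° = 2079 − 783.6 = 1295 N.
Along incline: P cos 17° − μN = W sin 43° → μ = −(W sin 43° − P cos 17°) / N = 0.4824.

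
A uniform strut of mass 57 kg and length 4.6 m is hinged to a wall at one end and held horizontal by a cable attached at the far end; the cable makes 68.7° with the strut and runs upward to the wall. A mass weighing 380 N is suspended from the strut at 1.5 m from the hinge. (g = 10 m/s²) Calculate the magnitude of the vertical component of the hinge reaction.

Take torques about the hinge: T sin 68.7° · 4.6 = 57×10×2.3 + 380×1.5 = 1881 N·m.
So T = 1881 / (0.9317 × 4.6) = 438.89 N.
ΣF_y = 0: H_y = (57×10 + 380) − T sin 68.7° = 950 − 408.91 = 541.09 N.

|H_y| ≈ 541 N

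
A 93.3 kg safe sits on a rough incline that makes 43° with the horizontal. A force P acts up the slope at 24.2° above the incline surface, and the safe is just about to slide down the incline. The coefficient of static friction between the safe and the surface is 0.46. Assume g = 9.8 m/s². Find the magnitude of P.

P ≈ 437 N

On the verge of sliding down the incline, friction equals μN and acts up the slope.
Perpendicular: N + P sin 24.2° = W cos 43° = 668.7 N.
Along incline: P cos 24.2° + μN = W sin 43° with W sin 43° = 623.6 N.
Solving the pair for P and N: P = 436.7 N, N = 489.7 N (and f = μN = 225.3 N).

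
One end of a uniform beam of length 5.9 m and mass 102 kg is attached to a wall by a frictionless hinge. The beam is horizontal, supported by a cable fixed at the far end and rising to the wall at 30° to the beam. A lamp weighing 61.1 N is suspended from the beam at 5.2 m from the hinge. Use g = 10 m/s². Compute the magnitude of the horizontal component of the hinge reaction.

Take torques about the hinge: T sin 30° · 5.9 = 102×10×2.95 + 61.1×5.2 = 3326.7 N·m.
So T = 3326.7 / (0.5000 × 5.9) = 1127.7 N.
ΣF_x = 0: H_x = T cos 30° = 976.62 N.

H_x ≈ 977 N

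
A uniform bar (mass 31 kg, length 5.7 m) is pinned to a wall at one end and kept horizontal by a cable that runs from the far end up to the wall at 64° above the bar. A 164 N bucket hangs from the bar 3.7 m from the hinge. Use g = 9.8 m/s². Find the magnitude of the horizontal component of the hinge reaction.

H_x ≈ 126 N

Take torques about the hinge: T sin 64° · 5.7 = 31×9.8×2.85 + 164×3.7 = 1472.6 N·m.
So T = 1472.6 / (0.8988 × 5.7) = 287.45 N.
ΣF_x = 0: H_x = T cos 64° = 126.01 N.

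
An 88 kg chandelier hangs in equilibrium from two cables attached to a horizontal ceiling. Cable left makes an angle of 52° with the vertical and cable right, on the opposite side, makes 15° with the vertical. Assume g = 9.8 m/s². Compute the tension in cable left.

T_left ≈ 242 N

Angles from the horizontal: cable left is 90° − 52° = 38°, cable right is 90° − 15° = 75°.
Weight W = 88 × 9.8 = 862.4 N acts straight down.
Horizontal: T_left cos 38° = T_right cos 75°  →  T_right = 3.045 T_left.
Vertical: T_left sin 38° + T_right sin 75° = 862.4.
Substituting the horizontal relation into the vertical equation gives 3.557 T_left = 862.4, so T_left = 242.5 N.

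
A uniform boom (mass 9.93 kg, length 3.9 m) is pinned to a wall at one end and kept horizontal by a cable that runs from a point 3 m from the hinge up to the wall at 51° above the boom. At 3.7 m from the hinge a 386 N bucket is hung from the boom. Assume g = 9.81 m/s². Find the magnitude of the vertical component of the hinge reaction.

|H_y| ≈ 56 N

Take torques about the hinge: T sin 51° · 3 = 9.93×9.81×1.95 + 386×3.7 = 1618.2 N·m.
So T = 1618.2 / (0.7771 × 3) = 694.06 N.
ΣF_y = 0: H_y = (9.93×9.81 + 386) − T sin 51° = 483.41 − 539.39 = -55.972 N.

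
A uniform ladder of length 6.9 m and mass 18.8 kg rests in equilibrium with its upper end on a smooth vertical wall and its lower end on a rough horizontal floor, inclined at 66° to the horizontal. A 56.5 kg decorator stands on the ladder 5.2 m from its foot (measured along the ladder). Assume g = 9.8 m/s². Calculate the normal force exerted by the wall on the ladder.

N_wall ≈ 227 N

Torques about the foot: N_wall · 6.9 sin 66° = 18.8×9.8×3.45 cos 66° + 56.5×9.8×5.2 cos 66° → N_wall = 226.8 N.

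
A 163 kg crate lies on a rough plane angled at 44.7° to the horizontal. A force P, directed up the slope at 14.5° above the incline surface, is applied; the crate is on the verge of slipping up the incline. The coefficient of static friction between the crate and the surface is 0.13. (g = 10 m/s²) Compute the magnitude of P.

P ≈ 1300 N

On the verge of sliding up the incline, friction equals μN and acts down the slope.
Perpendicular: N + P sin 14.5° = W cos 44.7° = 1159 N.
Along incline: P cos 14.5° = W sin 44.7° + μN  with W sin 44.7° = 1147 N.
Solving the pair for P and N: P = 1296 N, N = 834 N (and f = μN = 108.4 N).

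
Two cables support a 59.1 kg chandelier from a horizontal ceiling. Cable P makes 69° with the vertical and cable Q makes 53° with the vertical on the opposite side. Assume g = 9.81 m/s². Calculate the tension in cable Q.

Angles from the horizontal: cable P is 90° − 69° = 21°, cable Q is 90° − 53° = 37°.
Weight W = 59.1 × 9.81 = 579.8 N acts straight down.
Horizontal: T_P cos 21° = T_Q cos 37°  →  T_P = 0.8555 T_Q.
Vertical: T_P sin 21° + T_Q sin 37° = 579.8.
Substituting the horizontal relation into the vertical equation gives 0.9084 T_Q = 579.8, so T_Q = 638.2 N.

T_Q ≈ 638 N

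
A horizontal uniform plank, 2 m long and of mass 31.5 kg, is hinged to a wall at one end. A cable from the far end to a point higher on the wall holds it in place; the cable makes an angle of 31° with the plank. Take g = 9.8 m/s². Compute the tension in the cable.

T ≈ 300 N

Take torques about the hinge: T sin 31° · 2 = 31.5×9.8×1 = 308.7 N·m.
So T = 308.7 / (0.5150 × 2) = 299.69 N.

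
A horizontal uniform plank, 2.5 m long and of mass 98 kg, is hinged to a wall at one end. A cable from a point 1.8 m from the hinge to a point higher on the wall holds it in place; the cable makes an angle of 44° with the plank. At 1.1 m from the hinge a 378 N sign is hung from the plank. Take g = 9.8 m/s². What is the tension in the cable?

Take torques about the hinge: T sin 44° · 1.8 = 98×9.8×1.25 + 378×1.1 = 1616.3 N·m.
So T = 1616.3 / (0.6947 × 1.8) = 1292.6 N.

T ≈ 1290 N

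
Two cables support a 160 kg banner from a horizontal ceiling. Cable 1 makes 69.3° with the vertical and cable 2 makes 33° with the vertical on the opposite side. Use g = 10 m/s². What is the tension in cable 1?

T_1 ≈ 892 N

Angles from the horizontal: cable 1 is 90° − 69.3° = 20.7°, cable 2 is 90° − 33° = 57°.
Weight W = 160 × 10 = 1600 N acts straight down.
Horizontal: T_1 cos 20.7° = T_2 cos 57°  →  T_2 = 1.718 T_1.
Vertical: T_1 sin 20.7° + T_2 sin 57° = 1600.
Substituting the horizontal relation into the vertical equation gives 1.794 T_1 = 1600, so T_1 = 891.9 N.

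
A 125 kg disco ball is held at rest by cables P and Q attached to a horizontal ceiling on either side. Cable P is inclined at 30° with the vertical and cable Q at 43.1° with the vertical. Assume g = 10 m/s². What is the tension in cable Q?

Angles from the horizontal: cable P is 90° − 30° = 60°, cable Q is 90° − 43.1° = 46.9°.
Weight W = 125 × 10 = 1250 N acts straight down.
Horizontal: T_P cos 60° = T_Q cos 46.9°  →  T_P = 1.367 T_Q.
Vertical: T_P sin 60° + T_Q sin 46.9° = 1250.
Substituting the horizontal relation into the vertical equation gives 1.914 T_Q = 1250, so T_Q = 653.2 N.

T_Q ≈ 653 N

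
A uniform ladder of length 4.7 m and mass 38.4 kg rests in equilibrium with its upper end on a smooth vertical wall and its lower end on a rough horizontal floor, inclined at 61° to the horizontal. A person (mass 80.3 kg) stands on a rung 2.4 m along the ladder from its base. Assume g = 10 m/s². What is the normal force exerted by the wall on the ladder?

Torques about the foot: N_wall · 4.7 sin 61° = 38.4×10×2.35 cos 61° + 80.3×10×2.4 cos 61° → N_wall = 333.72 N.

N_wall ≈ 334 N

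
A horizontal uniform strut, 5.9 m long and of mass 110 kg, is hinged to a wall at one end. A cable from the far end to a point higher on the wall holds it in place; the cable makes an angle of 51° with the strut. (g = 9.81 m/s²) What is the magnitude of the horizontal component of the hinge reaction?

Take torques about the hinge: T sin 51° · 5.9 = 110×9.81×2.95 = 3183.3 N·m.
So T = 3183.3 / (0.7771 × 5.9) = 694.27 N.
ΣF_x = 0: H_x = T cos 51° = 436.92 N.

H_x ≈ 437 N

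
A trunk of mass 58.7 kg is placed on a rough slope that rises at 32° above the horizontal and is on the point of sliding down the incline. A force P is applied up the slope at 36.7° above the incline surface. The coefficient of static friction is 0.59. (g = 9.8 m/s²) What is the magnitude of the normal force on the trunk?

On the verge of sliding down the incline, friction equals μN and acts up the slope.
Perpendicular: N + P sin 36.7° = W cos 32° = 487.8 N.
Along incline: P cos 36.7° + μN = W sin 32° with W sin 32° = 304.8 N.
Solving the pair for P and N: P = 37.87 N, N = 465.2 N (and f = μN = 274.5 N).

N ≈ 465 N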